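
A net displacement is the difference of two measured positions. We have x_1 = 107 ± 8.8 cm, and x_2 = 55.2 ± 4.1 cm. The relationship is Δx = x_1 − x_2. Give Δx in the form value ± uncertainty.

51.8 ± 9.71 cm

Absolute uncertainties add in quadrature for a linear combination:
  (δx_1)² = 77.4;  (δx_2)² = 16.8
δΔx = √(94.3) = 9.71 cm
Δx = 51.8 cm.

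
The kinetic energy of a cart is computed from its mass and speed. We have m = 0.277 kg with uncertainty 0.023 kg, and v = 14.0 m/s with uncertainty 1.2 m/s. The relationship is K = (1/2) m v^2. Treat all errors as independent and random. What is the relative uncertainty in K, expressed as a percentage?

19.0%

K is a product of powers, so relative uncertainties combine in quadrature:
  (1·δm/m)² = (1×0.0830)² = 0.00689;  (2·δv/v)² = (2×0.0857)² = 0.0294
δK/K = √(0.0363) = 0.190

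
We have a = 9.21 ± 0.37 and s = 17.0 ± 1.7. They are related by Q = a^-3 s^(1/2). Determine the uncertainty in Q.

0.000689

Q is a product of powers, so relative uncertainties combine in quadrature:
  (-3·δa/a)² = (-3×0.0402)² = 0.0145;  (½·δs/s)² = (0.5×0.100)² = 0.00250
δQ/Q = √(0.0170) = 0.130
Q = 0.00528, so δQ = 0.130 × 0.00528 = 0.000689.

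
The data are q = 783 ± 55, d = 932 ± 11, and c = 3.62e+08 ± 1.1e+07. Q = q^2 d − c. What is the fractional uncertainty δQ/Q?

Let p = q^2·d = 5.71e+08. δp/p = √((2·δq/q)² + (1·δd/d)²) = √(0.0197 + 0.000139) = 0.141, so δp = 8.06e+07.
Q = p − c: δQ = √(δp² + δc²) = √(6.49e+15 + 1.21e+14) = 8.13e+07
Q = 2.09e+08, so δQ/Q = 8.13e+07/2.09e+08 = 0.388.

0.388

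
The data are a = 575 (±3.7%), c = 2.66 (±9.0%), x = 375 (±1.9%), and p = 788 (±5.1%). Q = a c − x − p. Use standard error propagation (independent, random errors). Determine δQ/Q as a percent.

42.1%

Let w = a·c = 1530. δw/w = √((1·δa/a)² + (1·δc/c)²) = √(0.00137 + 0.00810) = 0.0973, so δw = 149.
Q = w − x − p: δQ = √(δw² + δx² + δp²) = √(22200 + 50.8 + 1620) = 154
Q = 366, so δQ/Q = 154/366 = 0.421.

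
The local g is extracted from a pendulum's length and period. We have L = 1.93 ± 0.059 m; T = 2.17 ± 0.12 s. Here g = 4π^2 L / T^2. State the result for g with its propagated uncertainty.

Since g is a product/quotient, work with relative uncertainties:
  (1·δL/L)² = (1×0.0306)² = 0.000935;  (-2·δT/T)² = (-2×0.0553)² = 0.0122
δg/g = √(0.0132) = 0.115
g = 16.2 m/s^2, so δg = 0.115 × 16.2 = 1.86 m/s^2.

16.2 ± 1.86 m/s^2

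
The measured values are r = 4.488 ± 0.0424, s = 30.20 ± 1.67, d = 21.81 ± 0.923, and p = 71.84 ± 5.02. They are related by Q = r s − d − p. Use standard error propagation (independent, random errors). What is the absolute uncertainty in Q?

9.16

Let w = r·s = 135.5. δw/w = √((1·δr/r)² + (1·δs/s)²) = √(8.93e-05 + 0.00306) = 0.0561, so δw = 7.60.
Q = w − d − p: δQ = √(δw² + δd² + δp²) = √(57.8 + 0.852 + 25.2) = 9.16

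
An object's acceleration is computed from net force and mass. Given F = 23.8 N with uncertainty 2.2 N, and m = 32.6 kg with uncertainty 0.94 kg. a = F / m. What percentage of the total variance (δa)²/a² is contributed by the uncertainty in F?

91.1%

(δa/a)² = (1·δF/F)² + (-1·δm/m)²
  F term: (1×0.0924)² = 0.00854
  m term: (-1×0.0288)² = 0.000831
Total = 0.00938. Share from F = 0.00854/0.00938 = 0.911.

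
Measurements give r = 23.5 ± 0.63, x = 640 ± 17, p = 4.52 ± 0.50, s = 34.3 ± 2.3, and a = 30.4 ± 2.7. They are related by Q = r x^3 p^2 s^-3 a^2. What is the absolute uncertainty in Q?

Relative error in a monomial: (δQ/Q)² = Σ (nᵢ · δxᵢ/xᵢ)².
  (1·δr/r)² = (1×0.0268)² = 0.000719;  (3·δx/x)² = (3×0.0266)² = 0.00635;  (2·δp/p)² = (2×0.111)² = 0.0489;  (-3·δs/s)² = (-3×0.0671)² = 0.0405;  (2·δa/a)² = (2×0.0888)² = 0.0316
δQ/Q = √(0.128) = 0.358
Q = 2.88e+09, so δQ = 0.358 × 2.88e+09 = 1.03e+09.

1.03e+09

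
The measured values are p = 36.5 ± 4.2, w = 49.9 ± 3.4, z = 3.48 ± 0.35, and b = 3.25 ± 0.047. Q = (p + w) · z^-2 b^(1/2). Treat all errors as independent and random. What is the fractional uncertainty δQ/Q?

Let u = p + w = 86.4. δu = √(δp² + δw²) = √(17.6 + 11.6) = 5.40, so δu/u = 0.0625.
Q is then a monomial in u, z, b:
δQ/Q = √((δu/u)² + (-2·δz/z)² + (½·δb/b)²) = √(0.00391 + 0.0405 + 5.23e-05) = 0.211

0.211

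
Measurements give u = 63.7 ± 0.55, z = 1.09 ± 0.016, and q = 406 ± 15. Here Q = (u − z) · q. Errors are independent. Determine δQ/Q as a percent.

3.80%

Let w = u − z = 62.6. δw = √(δu² + δz²) = √(0.303 + 0.000256) = 0.550, so δw/w = 0.00879.
Q is then a monomial in w, q:
δQ/Q = √((δw/w)² + (1·δq/q)²) = √(7.72e-05 + 0.00136) = 0.0380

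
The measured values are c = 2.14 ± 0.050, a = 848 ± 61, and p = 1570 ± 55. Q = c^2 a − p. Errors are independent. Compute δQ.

Let w = c^2·a = 3880. δw/w = √((2·δc/c)² + (1·δa/a)²) = √(0.00218 + 0.00517) = 0.0858, so δw = 333.
Q = w − p: δQ = √(δw² + δp²) = √(1.11e+05 + 3020) = 338

338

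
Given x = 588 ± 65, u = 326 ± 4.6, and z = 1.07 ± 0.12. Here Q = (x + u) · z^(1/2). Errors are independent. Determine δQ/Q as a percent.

9.07%

Let w = x + u = 914. δw = √(δx² + δu²) = √(4220 + 21.2) = 65.2, so δw/w = 0.0713.
Q is then a monomial in w, z:
δQ/Q = √((δw/w)² + (½·δz/z)²) = √(0.00508 + 0.00314) = 0.0907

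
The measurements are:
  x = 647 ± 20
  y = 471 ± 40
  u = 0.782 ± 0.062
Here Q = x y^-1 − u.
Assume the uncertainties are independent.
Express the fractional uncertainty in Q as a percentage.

23.5%

Let p = x·y^-1 = 1.37. δp/p = √((1·δx/x)² + (-1·δy/y)²) = √(0.000956 + 0.00721) = 0.0904, so δp = 0.124.
Q = p − u: δQ = √(δp² + δu²) = √(0.0154 + 0.00384) = 0.139
Q = 0.592, so δQ/Q = 0.139/0.592 = 0.235.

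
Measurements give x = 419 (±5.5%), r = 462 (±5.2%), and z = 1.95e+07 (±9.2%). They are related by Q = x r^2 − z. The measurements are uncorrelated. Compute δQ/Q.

Let p = x·r^2 = 8.94e+07. δp/p = √((1·δx/x)² + (2·δr/r)²) = √(0.00303 + 0.0108) = 0.118, so δp = 1.05e+07.
Q = p − z: δQ = √(δp² + δz²) = √(1.11e+14 + 3.22e+12) = 1.07e+07
Q = 6.99e+07, so δQ/Q = 1.07e+07/6.99e+07 = 0.153.

0.153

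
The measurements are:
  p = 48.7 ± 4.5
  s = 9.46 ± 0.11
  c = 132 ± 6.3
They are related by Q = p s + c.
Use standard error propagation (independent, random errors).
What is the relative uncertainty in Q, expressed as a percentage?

Let w = p·s = 461. δw/w = √((1·δp/p)² + (1·δs/s)²) = √(0.00854 + 0.000135) = 0.0931, so δw = 42.9.
Q = w + c: δQ = √(δw² + δc²) = √(1840 + 39.7) = 43.4
Q = 593, so δQ/Q = 43.4/593 = 0.0732.

7.32%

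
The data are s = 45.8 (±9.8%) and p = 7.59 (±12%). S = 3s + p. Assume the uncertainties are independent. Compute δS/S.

0.0931

For a sum/difference, combine absolute errors in quadrature:
  (3·δs)² = 181;  (δp)² = 0.830
δS = √(182) = 13.5
S = 145, so δS/S = 13.5/145 = 0.0931.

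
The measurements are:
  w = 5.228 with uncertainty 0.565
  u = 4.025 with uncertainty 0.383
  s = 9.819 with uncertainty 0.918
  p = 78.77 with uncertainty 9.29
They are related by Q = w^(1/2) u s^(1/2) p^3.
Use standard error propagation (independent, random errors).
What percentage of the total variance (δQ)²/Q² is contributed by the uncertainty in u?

6.50%

(δQ/Q)² = (½·δw/w)² + (1·δu/u)² + (½·δs/s)² + (3·δp/p)²
  w term: (0.5×0.108)² = 0.00292
  u term: (1×0.0952)² = 0.00905
  s term: (0.5×0.0935)² = 0.00219
  p term: (3×0.118)² = 0.125
Total = 0.139. Share from u = 0.00905/0.139 = 0.0650.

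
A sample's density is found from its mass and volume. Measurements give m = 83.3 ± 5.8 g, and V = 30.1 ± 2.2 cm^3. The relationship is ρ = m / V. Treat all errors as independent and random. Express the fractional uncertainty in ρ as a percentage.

Relative error in a monomial: (δρ/ρ)² = Σ (nᵢ · δxᵢ/xᵢ)².
  (1·δm/m)² = (1×0.0696)² = 0.00485;  (-1·δV/V)² = (-1×0.0731)² = 0.00534
δρ/ρ = √(0.0102) = 0.101

10.1%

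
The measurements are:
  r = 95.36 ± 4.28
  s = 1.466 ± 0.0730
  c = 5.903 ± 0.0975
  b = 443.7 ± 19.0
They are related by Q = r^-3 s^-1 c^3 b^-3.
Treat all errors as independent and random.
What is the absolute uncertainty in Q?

Q is a product of powers, so relative uncertainties combine in quadrature:
  (-3·δr/r)² = (-3×0.0449)² = 0.0181;  (-1·δs/s)² = (-1×0.0498)² = 0.00248;  (3·δc/c)² = (3×0.0165)² = 0.00246;  (-3·δb/b)² = (-3×0.0428)² = 0.0165
δQ/Q = √(0.0396) = 0.199
Q = 1.852e-12, so δQ = 0.199 × 1.852e-12 = 3.68e-13.

3.68e-13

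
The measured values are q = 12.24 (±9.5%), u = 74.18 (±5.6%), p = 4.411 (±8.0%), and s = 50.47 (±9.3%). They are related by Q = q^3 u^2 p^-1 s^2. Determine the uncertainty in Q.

2.14e+09

Q is a product of powers, so relative uncertainties combine in quadrature:
  (3·δq/q)² = (3×0.0950)² = 0.0812;  (2·δu/u)² = (2×0.0560)² = 0.0125;  (-1·δp/p)² = (-1×0.0800)² = 0.00640;  (2·δs/s)² = (2×0.0930)² = 0.0346
δQ/Q = √(0.135) = 0.367
Q = 5.827e+09, so δQ = 0.367 × 5.827e+09 = 2.14e+09.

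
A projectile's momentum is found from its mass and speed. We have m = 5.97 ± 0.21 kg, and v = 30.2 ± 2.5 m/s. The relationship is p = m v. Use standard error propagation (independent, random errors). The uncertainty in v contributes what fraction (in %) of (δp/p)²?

(δp/p)² = (1·δm/m)² + (1·δv/v)²
  m term: (1×0.0352)² = 0.00124
  v term: (1×0.0828)² = 0.00685
Total = 0.00809. Share from v = 0.00685/0.00809 = 0.847.

84.7%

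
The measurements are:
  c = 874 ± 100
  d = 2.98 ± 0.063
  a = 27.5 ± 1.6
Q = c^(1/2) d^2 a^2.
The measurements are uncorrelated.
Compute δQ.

Each factor contributes (exponent × relative error)² to (δQ/Q)²:
  (½·δc/c)² = (0.5×0.114)² = 0.00327;  (2·δd/d)² = (2×0.0211)² = 0.00179;  (2·δa/a)² = (2×0.0582)² = 0.0135
δQ/Q = √(0.0186) = 0.136
Q = 1.99e+05, so δQ = 0.136 × 1.99e+05 = 27100.

27100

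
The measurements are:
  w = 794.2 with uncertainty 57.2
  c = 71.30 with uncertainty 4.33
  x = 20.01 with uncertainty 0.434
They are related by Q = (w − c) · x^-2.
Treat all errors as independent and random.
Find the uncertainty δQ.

0.163

Let u = w − c = 722.9. δu = √(δw² + δc²) = √(3270 + 18.7) = 57.4, so δu/u = 0.0794.
Q is then a monomial in u, x:
δQ/Q = √((δu/u)² + (-2·δx/x)²) = √(0.00630 + 0.00188) = 0.0904
Q = 1.805, so δQ = 0.0904 × 1.805 = 0.163.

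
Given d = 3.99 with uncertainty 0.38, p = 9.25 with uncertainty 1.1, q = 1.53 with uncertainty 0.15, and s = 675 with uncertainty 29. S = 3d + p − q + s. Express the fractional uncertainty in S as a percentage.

For a sum/difference, combine absolute errors in quadrature:
  (3·δd)² = 1.30;  (δp)² = 1.21;  (δq)² = 0.0225;  (δs)² = 841
δS = √(844) = 29.0
S = 695, so δS/S = 29.0/695 = 0.0418.

4.18%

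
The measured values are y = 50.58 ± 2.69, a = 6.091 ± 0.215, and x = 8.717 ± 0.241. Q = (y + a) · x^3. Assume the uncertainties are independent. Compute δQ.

Let u = y + a = 56.67. δu = √(δy² + δa²) = √(7.24 + 0.0462) = 2.70, so δu/u = 0.0476.
Q is then a monomial in u, x:
δQ/Q = √((δu/u)² + (3·δx/x)²) = √(0.00227 + 0.00688) = 0.0956
Q = 37540, so δQ = 0.0956 × 37540 = 3590.

3590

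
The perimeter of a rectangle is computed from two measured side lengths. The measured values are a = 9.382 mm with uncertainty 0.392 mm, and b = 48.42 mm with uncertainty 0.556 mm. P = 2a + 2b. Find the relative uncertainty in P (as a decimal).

0.0118

Sums and differences: (δP)² = Σ (cᵢ δxᵢ)².
  (2·δa)² = 0.615;  (2·δb)² = 1.24
δP = √(1.85) = 1.36 mm
P = 115.6 mm, so δP/P = 1.36/115.6 = 0.0118.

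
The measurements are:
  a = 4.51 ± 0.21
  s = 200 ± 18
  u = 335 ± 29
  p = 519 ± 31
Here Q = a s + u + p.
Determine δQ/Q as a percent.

Let w = a·s = 902. δw/w = √((1·δa/a)² + (1·δs/s)²) = √(0.00217 + 0.00810) = 0.101, so δw = 91.4.
Q = w + u + p: δQ = √(δw² + δu² + δp²) = √(8350 + 841 + 961) = 101
Q = 1760, so δQ/Q = 101/1760 = 0.0574.

5.74%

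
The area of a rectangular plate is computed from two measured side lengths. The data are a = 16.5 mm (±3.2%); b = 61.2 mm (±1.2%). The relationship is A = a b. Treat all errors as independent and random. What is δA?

34.5 mm^2

Products/powers → add relative errors in quadrature, weighted by exponent:
  (1·δa/a)² = (1×0.0320)² = 0.00102;  (1·δb/b)² = (1×0.0120)² = 0.000144
δA/A = √(0.00117) = 0.0342
A = 1010 mm^2, so δA = 0.0342 × 1010 = 34.5 mm^2.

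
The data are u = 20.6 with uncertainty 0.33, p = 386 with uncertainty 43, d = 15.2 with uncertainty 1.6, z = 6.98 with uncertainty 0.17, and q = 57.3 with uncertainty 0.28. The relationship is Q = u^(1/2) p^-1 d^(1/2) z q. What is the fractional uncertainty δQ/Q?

Q is a product of powers, so relative uncertainties combine in quadrature:
  (½·δu/u)² = (0.5×0.0160)² = 6.42e-05;  (-1·δp/p)² = (-1×0.111)² = 0.0124;  (½·δd/d)² = (0.5×0.105)² = 0.00277;  (1·δz/z)² = (1×0.0244)² = 0.000593;  (1·δq/q)² = (1×0.00489)² = 2.39e-05
δQ/Q = √(0.0159) = 0.126

0.126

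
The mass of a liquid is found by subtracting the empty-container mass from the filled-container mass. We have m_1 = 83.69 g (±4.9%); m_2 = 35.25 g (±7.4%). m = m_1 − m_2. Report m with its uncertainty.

48.44 ± 4.86 g

m is a linear combination, so absolute uncertainties add in quadrature:
  (δm_1)² = 16.8;  (δm_2)² = 6.80
δm = √(23.6) = 4.86 g
m = 48.44 g.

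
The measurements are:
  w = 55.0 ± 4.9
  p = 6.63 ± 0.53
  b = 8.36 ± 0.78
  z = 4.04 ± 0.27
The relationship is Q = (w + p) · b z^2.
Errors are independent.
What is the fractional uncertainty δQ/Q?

0.182

Let u = w + p = 61.6. δu = √(δw² + δp²) = √(24.0 + 0.281) = 4.93, so δu/u = 0.0800.
Q is then a monomial in u, b, z:
δQ/Q = √((δu/u)² + (1·δb/b)² + (2·δz/z)²) = √(0.00640 + 0.00871 + 0.0179) = 0.182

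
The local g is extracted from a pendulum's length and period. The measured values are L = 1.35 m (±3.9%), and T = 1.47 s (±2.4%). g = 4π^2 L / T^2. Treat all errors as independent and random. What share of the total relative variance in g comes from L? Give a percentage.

(δg/g)² = (1·δL/L)² + (-2·δT/T)²
  L term: (1×0.0390)² = 0.00152
  T term: (-2×0.0240)² = 0.00230
Total = 0.00383. Share from L = 0.00152/0.00383 = 0.398.

39.8%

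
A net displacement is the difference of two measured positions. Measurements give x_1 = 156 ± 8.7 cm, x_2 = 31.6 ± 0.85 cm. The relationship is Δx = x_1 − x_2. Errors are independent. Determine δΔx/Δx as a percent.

7.03%

Δx is a linear combination, so absolute uncertainties add in quadrature:
  (δx_1)² = 75.7;  (δx_2)² = 0.722
δΔx = √(76.4) = 8.74 cm
Δx = 124 cm, so δΔx/Δx = 8.74/124 = 0.0703.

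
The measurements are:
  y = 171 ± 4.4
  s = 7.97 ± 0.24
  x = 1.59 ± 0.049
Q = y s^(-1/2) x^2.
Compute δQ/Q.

0.0685

Q is a product of powers, so relative uncertainties combine in quadrature:
  (1·δy/y)² = (1×0.0257)² = 0.000662;  (−½·δs/s)² = (-0.5×0.0301)² = 0.000227;  (2·δx/x)² = (2×0.0308)² = 0.00380
δQ/Q = √(0.00469) = 0.0685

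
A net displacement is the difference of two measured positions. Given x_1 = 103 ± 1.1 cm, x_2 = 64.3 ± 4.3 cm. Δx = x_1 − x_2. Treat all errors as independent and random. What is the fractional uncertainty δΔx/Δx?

0.115

Sums and differences: (δΔx)² = Σ (cᵢ δxᵢ)².
  (δx_1)² = 1.21;  (δx_2)² = 18.5
δΔx = √(19.7) = 4.44 cm
Δx = 38.7 cm, so δΔx/Δx = 4.44/38.7 = 0.115.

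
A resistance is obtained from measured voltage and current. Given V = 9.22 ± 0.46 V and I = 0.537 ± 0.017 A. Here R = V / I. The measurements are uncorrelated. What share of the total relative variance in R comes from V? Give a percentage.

(δR/R)² = (1·δV/V)² + (-1·δI/I)²
  V term: (1×0.0499)² = 0.00249
  I term: (-1×0.0317)² = 0.00100
Total = 0.00349. Share from V = 0.00249/0.00349 = 0.713.

71.3%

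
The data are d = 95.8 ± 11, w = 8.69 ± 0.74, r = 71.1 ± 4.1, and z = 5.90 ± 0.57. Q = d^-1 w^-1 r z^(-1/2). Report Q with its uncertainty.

Products/powers → add relative errors in quadrature, weighted by exponent:
  (-1·δd/d)² = (-1×0.115)² = 0.0132;  (-1·δw/w)² = (-1×0.0852)² = 0.00725;  (1·δr/r)² = (1×0.0577)² = 0.00333;  (−½·δz/z)² = (-0.5×0.0966)² = 0.00233
δQ/Q = √(0.0261) = 0.162
Q = 0.0352, so δQ = 0.162 × 0.0352 = 0.00568.

0.0352 ± 0.00568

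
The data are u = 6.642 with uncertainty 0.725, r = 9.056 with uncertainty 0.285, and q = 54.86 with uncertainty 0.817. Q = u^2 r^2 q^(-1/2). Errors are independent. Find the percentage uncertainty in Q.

Each factor contributes (exponent × relative error)² to (δQ/Q)²:
  (2·δu/u)² = (2×0.109)² = 0.0477;  (2·δr/r)² = (2×0.0315)² = 0.00396;  (−½·δq/q)² = (-0.5×0.0149)² = 5.54e-05
δQ/Q = √(0.0517) = 0.227

22.7%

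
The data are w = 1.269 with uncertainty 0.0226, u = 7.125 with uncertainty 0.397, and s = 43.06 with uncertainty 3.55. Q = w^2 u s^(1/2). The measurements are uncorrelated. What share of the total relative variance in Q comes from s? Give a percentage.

(δQ/Q)² = (2·δw/w)² + (1·δu/u)² + (½·δs/s)²
  w term: (2×0.0178)² = 0.00127
  u term: (1×0.0557)² = 0.00310
  s term: (0.5×0.0824)² = 0.00170
Total = 0.00607. Share from s = 0.00170/0.00607 = 0.280.

28.0%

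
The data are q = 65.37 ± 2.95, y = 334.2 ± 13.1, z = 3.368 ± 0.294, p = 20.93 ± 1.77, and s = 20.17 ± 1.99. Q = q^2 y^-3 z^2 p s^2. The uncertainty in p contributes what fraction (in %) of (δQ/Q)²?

7.26%

(δQ/Q)² = (2·δq/q)² + (-3·δy/y)² + (2·δz/z)² + (1·δp/p)² + (2·δs/s)²
  q term: (2×0.0451)² = 0.00815
  y term: (-3×0.0392)² = 0.0138
  z term: (2×0.0873)² = 0.0305
  p term: (1×0.0846)² = 0.00715
  s term: (2×0.0987)² = 0.0389
Total = 0.0985. Share from p = 0.00715/0.0985 = 0.0726.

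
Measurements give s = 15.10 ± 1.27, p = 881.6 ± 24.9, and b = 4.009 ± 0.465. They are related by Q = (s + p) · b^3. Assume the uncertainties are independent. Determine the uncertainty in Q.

Let u = s + p = 896.7. δu = √(δs² + δp²) = √(1.61 + 620) = 24.9, so δu/u = 0.0278.
Q is then a monomial in u, b:
δQ/Q = √((δu/u)² + (3·δb/b)²) = √(0.000773 + 0.121) = 0.349
Q = 57780, so δQ = 0.349 × 57780 = 20200.

20200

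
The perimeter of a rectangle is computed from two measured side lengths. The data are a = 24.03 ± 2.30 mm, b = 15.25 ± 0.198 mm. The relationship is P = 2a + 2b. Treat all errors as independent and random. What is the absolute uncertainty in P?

4.62 mm

For a sum/difference, combine absolute errors in quadrature:
  (2·δa)² = 21.2;  (2·δb)² = 0.157
δP = √(21.3) = 4.62 mm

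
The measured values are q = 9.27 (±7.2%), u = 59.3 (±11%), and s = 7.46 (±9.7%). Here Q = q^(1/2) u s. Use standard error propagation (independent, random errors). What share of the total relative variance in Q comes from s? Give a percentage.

(δQ/Q)² = (½·δq/q)² + (1·δu/u)² + (1·δs/s)²
  q term: (0.5×0.0720)² = 0.00130
  u term: (1×0.110)² = 0.0121
  s term: (1×0.0970)² = 0.00941
Total = 0.0228. Share from s = 0.00941/0.0228 = 0.413.

41.3%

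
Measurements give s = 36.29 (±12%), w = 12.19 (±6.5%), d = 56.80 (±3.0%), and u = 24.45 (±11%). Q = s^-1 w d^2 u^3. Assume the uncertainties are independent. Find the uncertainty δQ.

5.74e+06

Products/powers → add relative errors in quadrature, weighted by exponent:
  (-1·δs/s)² = (-1×0.120)² = 0.0144;  (1·δw/w)² = (1×0.0650)² = 0.00423;  (2·δd/d)² = (2×0.0300)² = 0.00360;  (3·δu/u)² = (3×0.110)² = 0.109
δQ/Q = √(0.131) = 0.362
Q = 1.584e+07, so δQ = 0.362 × 1.584e+07 = 5.74e+06.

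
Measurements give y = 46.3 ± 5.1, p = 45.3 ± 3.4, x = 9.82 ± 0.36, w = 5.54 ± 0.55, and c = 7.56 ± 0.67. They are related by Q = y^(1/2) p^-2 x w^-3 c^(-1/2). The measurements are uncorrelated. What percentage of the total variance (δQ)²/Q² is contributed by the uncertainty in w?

75.4%

(δQ/Q)² = (½·δy/y)² + (-2·δp/p)² + (1·δx/x)² + (-3·δw/w)² + (−½·δc/c)²
  y term: (0.5×0.110)² = 0.00303
  p term: (-2×0.0751)² = 0.0225
  x term: (1×0.0367)² = 0.00134
  w term: (-3×0.0993)² = 0.0887
  c term: (-0.5×0.0886)² = 0.00196
Total = 0.118. Share from w = 0.0887/0.118 = 0.754.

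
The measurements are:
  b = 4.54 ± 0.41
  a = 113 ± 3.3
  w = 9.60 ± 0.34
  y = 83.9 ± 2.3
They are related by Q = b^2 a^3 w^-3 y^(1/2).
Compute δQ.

Q is a product of powers, so relative uncertainties combine in quadrature:
  (2·δb/b)² = (2×0.0903)² = 0.0326;  (3·δa/a)² = (3×0.0292)² = 0.00768;  (-3·δw/w)² = (-3×0.0354)² = 0.0113;  (½·δy/y)² = (0.5×0.0274)² = 0.000188
δQ/Q = √(0.0518) = 0.228
Q = 3.08e+05, so δQ = 0.228 × 3.08e+05 = 70100.

70100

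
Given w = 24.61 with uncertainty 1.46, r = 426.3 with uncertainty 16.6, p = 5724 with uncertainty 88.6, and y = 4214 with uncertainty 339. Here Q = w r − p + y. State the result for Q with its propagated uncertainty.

Let h = w·r = 10490. δh/h = √((1·δw/w)² + (1·δr/r)²) = √(0.00352 + 0.00152) = 0.0710, so δh = 744.
Q = h − p + y: δQ = √(δh² + δp² + δy²) = √(5.54e+05 + 7850 + 1.15e+05) = 823
Q = 8981.

8981 ± 823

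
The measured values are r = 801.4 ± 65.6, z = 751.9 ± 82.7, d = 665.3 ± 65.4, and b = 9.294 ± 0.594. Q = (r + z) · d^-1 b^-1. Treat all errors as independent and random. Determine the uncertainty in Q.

0.0340

Let u = r + z = 1553. δu = √(δr² + δz²) = √(4300 + 6840) = 106, so δu/u = 0.0680.
Q is then a monomial in u, d, b:
δQ/Q = √((δu/u)² + (-1·δd/d)² + (-1·δb/b)²) = √(0.00462 + 0.00966 + 0.00408) = 0.136
Q = 0.2512, so δQ = 0.136 × 0.2512 = 0.0340.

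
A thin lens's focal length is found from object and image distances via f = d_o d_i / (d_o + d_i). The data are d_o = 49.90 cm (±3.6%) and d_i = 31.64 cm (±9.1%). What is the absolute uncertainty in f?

1.11 cm

∂f/∂d_o = (d_i/(d_o+d_i))² = 0.151;  ∂f/∂d_i = (d_o/(d_o+d_i))² = 0.375
δf = √((∂f/∂d_o · δd_o)² + (∂f/∂d_i · δd_i)²) = √(0.0732 + 1.16) = 1.11 cm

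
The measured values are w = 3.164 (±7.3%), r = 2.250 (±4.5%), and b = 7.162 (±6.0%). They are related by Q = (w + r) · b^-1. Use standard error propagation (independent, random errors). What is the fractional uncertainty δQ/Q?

0.0760

Let u = w + r = 5.414. δu = √(δw² + δr²) = √(0.0533 + 0.0103) = 0.252, so δu/u = 0.0466.
Q is then a monomial in u, b:
δQ/Q = √((δu/u)² + (-1·δb/b)²) = √(0.00217 + 0.00360) = 0.0760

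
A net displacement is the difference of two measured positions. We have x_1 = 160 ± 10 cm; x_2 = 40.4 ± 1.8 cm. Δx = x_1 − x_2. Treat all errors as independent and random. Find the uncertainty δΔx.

10.2 cm

Sums and differences: (δΔx)² = Σ (cᵢ δxᵢ)².
  (δx_1)² = 100;  (δx_2)² = 3.24
δΔx = √(103) = 10.2 cm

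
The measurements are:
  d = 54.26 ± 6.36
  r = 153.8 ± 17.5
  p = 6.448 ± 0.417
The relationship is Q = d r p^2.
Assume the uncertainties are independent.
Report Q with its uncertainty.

347000 ± 72300

For a monomial Q ∝ d, r, p^2, fractional errors add in quadrature:
  (1·δd/d)² = (1×0.117)² = 0.0137;  (1·δr/r)² = (1×0.114)² = 0.0129;  (2·δp/p)² = (2×0.0647)² = 0.0167
δQ/Q = √(0.0434) = 0.208
Q = 347000, so δQ = 0.208 × 347000 = 72300.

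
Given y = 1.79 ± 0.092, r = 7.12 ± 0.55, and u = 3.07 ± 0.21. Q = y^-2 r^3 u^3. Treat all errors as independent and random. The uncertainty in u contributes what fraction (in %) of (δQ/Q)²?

39.6%

(δQ/Q)² = (-2·δy/y)² + (3·δr/r)² + (3·δu/u)²
  y term: (-2×0.0514)² = 0.0106
  r term: (3×0.0772)² = 0.0537
  u term: (3×0.0684)² = 0.0421
Total = 0.106. Share from u = 0.0421/0.106 = 0.396.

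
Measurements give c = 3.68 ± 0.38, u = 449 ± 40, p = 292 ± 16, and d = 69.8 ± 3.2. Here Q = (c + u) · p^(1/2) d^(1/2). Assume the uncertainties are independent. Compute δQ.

6160

Let w = c + u = 453. δw = √(δc² + δu²) = √(0.144 + 1600) = 40.0, so δw/w = 0.0884.
Q is then a monomial in w, p, d:
δQ/Q = √((δw/w)² + (½·δp/p)² + (½·δd/d)²) = √(0.00781 + 0.000751 + 0.000525) = 0.0953
Q = 64600, so δQ = 0.0953 × 64600 = 6160.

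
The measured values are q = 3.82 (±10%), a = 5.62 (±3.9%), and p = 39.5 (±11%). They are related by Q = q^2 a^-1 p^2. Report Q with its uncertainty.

Relative error in a monomial: (δQ/Q)² = Σ (nᵢ · δxᵢ/xᵢ)².
  (2·δq/q)² = (2×0.100)² = 0.0400;  (-1·δa/a)² = (-1×0.0390)² = 0.00152;  (2·δp/p)² = (2×0.110)² = 0.0484
δQ/Q = √(0.0899) = 0.300
Q = 4050, so δQ = 0.300 × 4050 = 1210.

4050 ± 1210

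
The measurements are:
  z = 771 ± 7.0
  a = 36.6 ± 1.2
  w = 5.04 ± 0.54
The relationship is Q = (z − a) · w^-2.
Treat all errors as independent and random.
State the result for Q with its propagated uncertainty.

Let u = z − a = 734. δu = √(δz² + δa²) = √(49.0 + 1.44) = 7.10, so δu/u = 0.00967.
Q is then a monomial in u, w:
δQ/Q = √((δu/u)² + (-2·δw/w)²) = √(9.35e-05 + 0.0459) = 0.215
Q = 28.9, so δQ = 0.215 × 28.9 = 6.20.

28.9 ± 6.20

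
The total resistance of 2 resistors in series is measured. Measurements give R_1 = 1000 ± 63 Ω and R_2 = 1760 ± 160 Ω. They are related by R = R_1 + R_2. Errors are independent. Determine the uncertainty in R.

172 Ω

For a sum/difference, combine absolute errors in quadrature:
  (δR_1)² = 3970;  (δR_2)² = 25600
δR = √(29600) = 172 Ω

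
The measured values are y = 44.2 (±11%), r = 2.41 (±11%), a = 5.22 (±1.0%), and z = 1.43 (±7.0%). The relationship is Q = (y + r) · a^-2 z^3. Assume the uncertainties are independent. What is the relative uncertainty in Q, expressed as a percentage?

Let u = y + r = 46.6. δu = √(δy² + δr²) = √(23.6 + 0.0703) = 4.87, so δu/u = 0.104.
Q is then a monomial in u, a, z:
δQ/Q = √((δu/u)² + (-2·δa/a)² + (3·δz/z)²) = √(0.0109 + 0.000400 + 0.0441) = 0.235

23.5%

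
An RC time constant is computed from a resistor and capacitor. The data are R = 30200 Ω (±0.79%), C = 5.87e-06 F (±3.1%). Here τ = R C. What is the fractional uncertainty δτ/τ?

0.0320

Since τ is a product/quotient, work with relative uncertainties:
  (1·δR/R)² = (1×0.00790)² = 6.24e-05;  (1·δC/C)² = (1×0.0310)² = 0.000961
δτ/τ = √(0.00102) = 0.0320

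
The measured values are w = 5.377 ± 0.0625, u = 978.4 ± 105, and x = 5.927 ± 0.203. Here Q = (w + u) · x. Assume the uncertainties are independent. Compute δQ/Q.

0.112

Let h = w + u = 983.8. δh = √(δw² + δu²) = √(0.00391 + 11000) = 105, so δh/h = 0.107.
Q is then a monomial in h, x:
δQ/Q = √((δh/h)² + (1·δx/x)²) = √(0.0114 + 0.00117) = 0.112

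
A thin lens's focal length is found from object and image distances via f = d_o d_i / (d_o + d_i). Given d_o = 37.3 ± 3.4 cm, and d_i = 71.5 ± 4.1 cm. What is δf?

∂f/∂d_o = (d_i/(d_o+d_i))² = 0.432;  ∂f/∂d_i = (d_o/(d_o+d_i))² = 0.118
δf = √((∂f/∂d_o · δd_o)² + (∂f/∂d_i · δd_i)²) = √(2.16 + 0.232) = 1.55 cm

1.55 cm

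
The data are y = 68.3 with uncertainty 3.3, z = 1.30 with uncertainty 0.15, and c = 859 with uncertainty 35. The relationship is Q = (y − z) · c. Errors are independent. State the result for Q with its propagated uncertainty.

Let u = y − z = 67.0. δu = √(δy² + δz²) = √(10.9 + 0.0225) = 3.30, so δu/u = 0.0493.
Q is then a monomial in u, c:
δQ/Q = √((δu/u)² + (1·δc/c)²) = √(0.00243 + 0.00166) = 0.0640
Q = 57600, so δQ = 0.0640 × 57600 = 3680.

57600 ± 3680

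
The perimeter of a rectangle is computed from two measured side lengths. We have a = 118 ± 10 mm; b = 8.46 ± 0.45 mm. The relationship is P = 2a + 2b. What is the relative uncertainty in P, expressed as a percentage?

7.92%

For a sum/difference, combine absolute errors in quadrature:
  (2·δa)² = 400;  (2·δb)² = 0.810
δP = √(401) = 20.0 mm
P = 253 mm, so δP/P = 20.0/253 = 0.0792.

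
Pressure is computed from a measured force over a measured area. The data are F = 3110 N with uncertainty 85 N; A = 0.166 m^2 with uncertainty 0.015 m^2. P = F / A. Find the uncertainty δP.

1770 Pa

Relative error in a monomial: (δP/P)² = Σ (nᵢ · δxᵢ/xᵢ)².
  (1·δF/F)² = (1×0.0273)² = 0.000747;  (-1·δA/A)² = (-1×0.0904)² = 0.00817
δP/P = √(0.00891) = 0.0944
P = 18700 Pa, so δP = 0.0944 × 18700 = 1770 Pa.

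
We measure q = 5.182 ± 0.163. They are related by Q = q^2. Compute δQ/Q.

0.0629

Products/powers → add relative errors in quadrature, weighted by exponent:
  (2·δq/q)² = (2×0.0315)² = 0.00396
δQ/Q = √(0.00396) = 0.0629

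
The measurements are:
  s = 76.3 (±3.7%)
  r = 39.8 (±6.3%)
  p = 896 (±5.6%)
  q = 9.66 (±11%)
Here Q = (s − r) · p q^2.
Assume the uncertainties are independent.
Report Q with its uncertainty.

Let u = s − r = 36.5. δu = √(δs² + δr²) = √(7.97 + 6.29) = 3.78, so δu/u = 0.103.
Q is then a monomial in u, p, q:
δQ/Q = √((δu/u)² + (1·δp/p)² + (2·δq/q)²) = √(0.0107 + 0.00314 + 0.0484) = 0.249
Q = 3.05e+06, so δQ = 0.249 × 3.05e+06 = 7.61e+05.

(3.05 ± 0.761) × 10^6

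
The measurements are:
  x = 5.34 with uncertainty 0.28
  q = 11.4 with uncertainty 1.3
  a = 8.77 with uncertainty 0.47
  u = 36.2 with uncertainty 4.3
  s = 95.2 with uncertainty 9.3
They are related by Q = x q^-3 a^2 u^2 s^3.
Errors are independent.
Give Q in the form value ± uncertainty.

Each factor contributes (exponent × relative error)² to (δQ/Q)²:
  (1·δx/x)² = (1×0.0524)² = 0.00275;  (-3·δq/q)² = (-3×0.114)² = 0.117;  (2·δa/a)² = (2×0.0536)² = 0.0115;  (2·δu/u)² = (2×0.119)² = 0.0564;  (3·δs/s)² = (3×0.0977)² = 0.0859
δQ/Q = √(0.274) = 0.523
Q = 3.13e+08, so δQ = 0.523 × 3.13e+08 = 1.64e+08.

(3.13 ± 1.64) × 10^8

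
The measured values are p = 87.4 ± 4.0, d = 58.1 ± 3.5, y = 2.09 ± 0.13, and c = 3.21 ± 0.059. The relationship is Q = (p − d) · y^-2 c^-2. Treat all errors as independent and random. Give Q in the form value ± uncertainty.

Let u = p − d = 29.3. δu = √(δp² + δd²) = √(16.0 + 12.2) = 5.32, so δu/u = 0.181.
Q is then a monomial in u, y, c:
δQ/Q = √((δu/u)² + (-2·δy/y)² + (-2·δc/c)²) = √(0.0329 + 0.0155 + 0.00135) = 0.223
Q = 0.651, so δQ = 0.223 × 0.651 = 0.145.

0.651 ± 0.145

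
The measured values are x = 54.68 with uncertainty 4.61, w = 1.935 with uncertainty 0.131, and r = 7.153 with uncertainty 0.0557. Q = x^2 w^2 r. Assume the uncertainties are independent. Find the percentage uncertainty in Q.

For a monomial Q ∝ x^2, w^2, r, fractional errors add in quadrature:
  (2·δx/x)² = (2×0.0843)² = 0.0284;  (2·δw/w)² = (2×0.0677)² = 0.0183;  (1·δr/r)² = (1×0.00779)² = 6.06e-05
δQ/Q = √(0.0468) = 0.216

21.6%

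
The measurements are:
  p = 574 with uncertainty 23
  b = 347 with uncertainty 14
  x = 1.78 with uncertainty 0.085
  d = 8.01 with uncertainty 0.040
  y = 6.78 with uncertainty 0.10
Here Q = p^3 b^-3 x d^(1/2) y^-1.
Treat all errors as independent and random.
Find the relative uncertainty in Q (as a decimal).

0.178

Each factor contributes (exponent × relative error)² to (δQ/Q)²:
  (3·δp/p)² = (3×0.0401)² = 0.0145;  (-3·δb/b)² = (-3×0.0403)² = 0.0147;  (1·δx/x)² = (1×0.0478)² = 0.00228;  (½·δd/d)² = (0.5×0.00499)² = 6.23e-06;  (-1·δy/y)² = (-1×0.0147)² = 0.000218
δQ/Q = √(0.0316) = 0.178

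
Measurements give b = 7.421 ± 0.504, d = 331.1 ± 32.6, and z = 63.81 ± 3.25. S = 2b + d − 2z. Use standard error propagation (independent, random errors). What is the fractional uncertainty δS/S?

Sums and differences: (δS)² = Σ (cᵢ δxᵢ)².
  (2·δb)² = 1.02;  (δd)² = 1060;  (2·δz)² = 42.2
δS = √(1110) = 33.3
S = 218.3, so δS/S = 33.3/218.3 = 0.152.

0.152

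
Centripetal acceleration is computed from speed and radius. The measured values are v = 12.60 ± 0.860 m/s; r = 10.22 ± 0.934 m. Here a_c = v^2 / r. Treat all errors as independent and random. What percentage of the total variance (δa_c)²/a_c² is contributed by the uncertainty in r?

(δa_c/a_c)² = (2·δv/v)² + (-1·δr/r)²
  v term: (2×0.0683)² = 0.0186
  r term: (-1×0.0914)² = 0.00835
Total = 0.0270. Share from r = 0.00835/0.0270 = 0.309.

30.9%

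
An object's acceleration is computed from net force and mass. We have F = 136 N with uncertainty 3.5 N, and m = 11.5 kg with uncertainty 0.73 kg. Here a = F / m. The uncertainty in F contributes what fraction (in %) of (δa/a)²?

(δa/a)² = (1·δF/F)² + (-1·δm/m)²
  F term: (1×0.0257)² = 0.000662
  m term: (-1×0.0635)² = 0.00403
Total = 0.00469. Share from F = 0.000662/0.00469 = 0.141.

14.1%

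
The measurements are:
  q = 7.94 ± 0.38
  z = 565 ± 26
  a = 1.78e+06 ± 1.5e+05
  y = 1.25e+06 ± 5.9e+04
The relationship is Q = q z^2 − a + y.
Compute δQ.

3.08e+05

Let p = q·z^2 = 2.53e+06. δp/p = √((1·δq/q)² + (2·δz/z)²) = √(0.00229 + 0.00847) = 0.104, so δp = 2.63e+05.
Q = p − a + y: δQ = √(δp² + δa² + δy²) = √(6.91e+10 + 2.25e+10 + 3.48e+09) = 3.08e+05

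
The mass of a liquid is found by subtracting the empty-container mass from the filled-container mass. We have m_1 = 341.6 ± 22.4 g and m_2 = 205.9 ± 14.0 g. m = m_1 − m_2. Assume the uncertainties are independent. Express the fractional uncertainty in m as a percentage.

m is a linear combination, so absolute uncertainties add in quadrature:
  (δm_1)² = 502;  (δm_2)² = 196
δm = √(698) = 26.4 g
m = 135.7 g, so δm/m = 26.4/135.7 = 0.195.

19.5%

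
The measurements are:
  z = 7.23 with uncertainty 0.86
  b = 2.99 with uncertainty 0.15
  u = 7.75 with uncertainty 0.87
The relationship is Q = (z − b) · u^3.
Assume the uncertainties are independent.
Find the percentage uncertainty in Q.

39.5%

Let w = z − b = 4.24. δw = √(δz² + δb²) = √(0.740 + 0.0225) = 0.873, so δw/w = 0.206.
Q is then a monomial in w, u:
δQ/Q = √((δw/w)² + (3·δu/u)²) = √(0.0424 + 0.113) = 0.395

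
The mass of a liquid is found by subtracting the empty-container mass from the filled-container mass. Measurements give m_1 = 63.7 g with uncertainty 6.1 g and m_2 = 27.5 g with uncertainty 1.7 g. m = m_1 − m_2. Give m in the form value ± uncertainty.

Absolute uncertainties add in quadrature for a linear combination:
  (δm_1)² = 37.2;  (δm_2)² = 2.89
δm = √(40.1) = 6.33 g
m = 36.2 g.

36.2 ± 6.33 g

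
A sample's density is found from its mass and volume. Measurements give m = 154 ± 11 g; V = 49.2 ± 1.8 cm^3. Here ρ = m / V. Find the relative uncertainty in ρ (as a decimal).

0.0803

Relative error in a monomial: (δρ/ρ)² = Σ (nᵢ · δxᵢ/xᵢ)².
  (1·δm/m)² = (1×0.0714)² = 0.00510;  (-1·δV/V)² = (-1×0.0366)² = 0.00134
δρ/ρ = √(0.00644) = 0.0803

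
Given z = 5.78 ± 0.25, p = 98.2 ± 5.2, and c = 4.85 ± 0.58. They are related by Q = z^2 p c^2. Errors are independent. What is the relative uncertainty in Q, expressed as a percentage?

26.0%

Q is a product of powers, so relative uncertainties combine in quadrature:
  (2·δz/z)² = (2×0.0433)² = 0.00748;  (1·δp/p)² = (1×0.0530)² = 0.00280;  (2·δc/c)² = (2×0.120)² = 0.0572
δQ/Q = √(0.0675) = 0.260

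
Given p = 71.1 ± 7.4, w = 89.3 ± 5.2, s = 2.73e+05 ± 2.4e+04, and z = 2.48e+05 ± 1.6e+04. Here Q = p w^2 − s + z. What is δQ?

93100

Let h = p·w^2 = 5.67e+05. δh/h = √((1·δp/p)² + (2·δw/w)²) = √(0.0108 + 0.0136) = 0.156, so δh = 88600.
Q = h − s + z: δQ = √(δh² + δs² + δz²) = √(7.84e+09 + 5.76e+08 + 2.56e+08) = 93100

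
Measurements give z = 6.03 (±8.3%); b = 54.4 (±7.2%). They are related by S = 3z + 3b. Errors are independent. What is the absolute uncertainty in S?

11.8

S is a linear combination, so absolute uncertainties add in quadrature:
  (3·δz)² = 2.25;  (3·δb)² = 138
δS = √(140) = 11.8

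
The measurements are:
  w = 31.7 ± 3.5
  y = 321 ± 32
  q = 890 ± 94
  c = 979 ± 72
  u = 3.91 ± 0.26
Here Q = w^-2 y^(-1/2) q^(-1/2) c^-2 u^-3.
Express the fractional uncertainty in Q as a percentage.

34.0%

Each factor contributes (exponent × relative error)² to (δQ/Q)²:
  (-2·δw/w)² = (-2×0.110)² = 0.0488;  (−½·δy/y)² = (-0.5×0.0997)² = 0.00248;  (−½·δq/q)² = (-0.5×0.106)² = 0.00279;  (-2·δc/c)² = (-2×0.0735)² = 0.0216;  (-3·δu/u)² = (-3×0.0665)² = 0.0398
δQ/Q = √(0.115) = 0.340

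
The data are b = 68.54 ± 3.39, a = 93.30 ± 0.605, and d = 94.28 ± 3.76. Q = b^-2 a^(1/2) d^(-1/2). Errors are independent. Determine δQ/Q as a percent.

Each factor contributes (exponent × relative error)² to (δQ/Q)²:
  (-2·δb/b)² = (-2×0.0495)² = 0.00979;  (½·δa/a)² = (0.5×0.00648)² = 1.05e-05;  (−½·δd/d)² = (-0.5×0.0399)² = 0.000398
δQ/Q = √(0.0102) = 0.101

10.1%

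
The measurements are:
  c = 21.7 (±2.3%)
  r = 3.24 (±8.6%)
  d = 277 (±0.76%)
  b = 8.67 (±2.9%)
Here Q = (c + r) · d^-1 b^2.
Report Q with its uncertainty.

6.77 ± 0.425

Let u = c + r = 24.9. δu = √(δc² + δr²) = √(0.249 + 0.0776) = 0.572, so δu/u = 0.0229.
Q is then a monomial in u, d, b:
δQ/Q = √((δu/u)² + (-1·δd/d)² + (2·δb/b)²) = √(0.000525 + 5.78e-05 + 0.00336) = 0.0628
Q = 6.77, so δQ = 0.0628 × 6.77 = 0.425.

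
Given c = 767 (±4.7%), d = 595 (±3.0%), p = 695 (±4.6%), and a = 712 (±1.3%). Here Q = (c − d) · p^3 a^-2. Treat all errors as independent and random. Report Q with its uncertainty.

Let u = c − d = 172. δu = √(δc² + δd²) = √(1300 + 319) = 40.2, so δu/u = 0.234.
Q is then a monomial in u, p, a:
δQ/Q = √((δu/u)² + (3·δp/p)² + (-2·δa/a)²) = √(0.0547 + 0.0190 + 0.000676) = 0.273
Q = 1.14e+05, so δQ = 0.273 × 1.14e+05 = 31100.

(1.14 ± 0.311) × 10^5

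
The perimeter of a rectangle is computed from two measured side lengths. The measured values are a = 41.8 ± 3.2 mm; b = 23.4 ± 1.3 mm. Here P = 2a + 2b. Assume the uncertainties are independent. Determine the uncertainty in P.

6.91 mm

Each term contributes (cᵢ δxᵢ)² to (δP)²:
  (2·δa)² = 41.0;  (2·δb)² = 6.76
δP = √(47.7) = 6.91 mm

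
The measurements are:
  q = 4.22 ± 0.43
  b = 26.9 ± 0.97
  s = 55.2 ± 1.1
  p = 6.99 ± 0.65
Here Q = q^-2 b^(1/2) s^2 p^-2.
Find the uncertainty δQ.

Products/powers → add relative errors in quadrature, weighted by exponent:
  (-2·δq/q)² = (-2×0.102)² = 0.0415;  (½·δb/b)² = (0.5×0.0361)² = 0.000325;  (2·δs/s)² = (2×0.0199)² = 0.00159;  (-2·δp/p)² = (-2×0.0930)² = 0.0346
δQ/Q = √(0.0780) = 0.279
Q = 18.2, so δQ = 0.279 × 18.2 = 5.07.

5.07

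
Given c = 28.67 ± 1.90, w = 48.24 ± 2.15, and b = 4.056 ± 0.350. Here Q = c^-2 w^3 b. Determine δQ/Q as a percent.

Q is a product of powers, so relative uncertainties combine in quadrature:
  (-2·δc/c)² = (-2×0.0663)² = 0.0176;  (3·δw/w)² = (3×0.0446)² = 0.0179;  (1·δb/b)² = (1×0.0863)² = 0.00745
δQ/Q = √(0.0429) = 0.207

20.7%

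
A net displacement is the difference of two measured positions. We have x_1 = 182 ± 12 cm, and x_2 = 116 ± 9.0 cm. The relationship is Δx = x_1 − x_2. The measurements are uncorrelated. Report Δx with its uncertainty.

66.0 ± 15.0 cm

Sums and differences: (δΔx)² = Σ (cᵢ δxᵢ)².
  (δx_1)² = 144;  (δx_2)² = 81.0
δΔx = √(225) = 15.0 cm
Δx = 66.0 cm.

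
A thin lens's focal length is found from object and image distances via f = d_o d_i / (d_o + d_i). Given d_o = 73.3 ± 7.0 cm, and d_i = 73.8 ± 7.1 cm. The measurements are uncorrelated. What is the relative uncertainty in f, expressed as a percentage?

∂f/∂d_o = (d_i/(d_o+d_i))² = 0.252;  ∂f/∂d_i = (d_o/(d_o+d_i))² = 0.248
δf = √((∂f/∂d_o · δd_o)² + (∂f/∂d_i · δd_i)²) = √(3.10 + 3.11) = 2.49 cm
f = 36.8 cm, so δf/f = 2.49/36.8 = 0.0678.

6.78%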